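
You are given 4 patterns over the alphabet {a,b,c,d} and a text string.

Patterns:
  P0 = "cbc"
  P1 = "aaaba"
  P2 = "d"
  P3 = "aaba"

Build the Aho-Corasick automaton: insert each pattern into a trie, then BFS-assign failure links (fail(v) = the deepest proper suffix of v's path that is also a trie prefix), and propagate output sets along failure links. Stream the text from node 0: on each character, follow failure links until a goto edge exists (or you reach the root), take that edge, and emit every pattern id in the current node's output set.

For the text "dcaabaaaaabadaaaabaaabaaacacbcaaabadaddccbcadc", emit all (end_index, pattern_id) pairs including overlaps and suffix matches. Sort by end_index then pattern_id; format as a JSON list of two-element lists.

Build:
Trie nodes:
  0='ε' goto a→4 c→1 d→9
  1='c' goto b→2
  2='cb' goto c→3
  3='cbc' goto ·  [P0 ends]
  4='a' goto a→5
  5='aa' goto a→6 b→10
  6='aaa' goto b→7
  7='aaab' goto a→8
  8='aaaba' goto ·  [P1 ends]
  9='d' goto ·  [P2 ends]
  10='aab' goto a→11
  11='aaba' goto ·  [P3 ends]

BFS fail/out derivation:
  n1('c'): parent n0 fail=0; on 'c' 0 → fail=0;  out ∅∪∅=∅
  n4('a'): parent n0 fail=0; on 'a' 0 → fail=0;  out ∅∪∅=∅
  n9('d'): parent n0 fail=0; on 'd' 0 → fail=0;  out {2}∪∅={2}
  n2('cb'): parent n1 fail=0; on 'b' 0 → fail=0;  out ∅∪∅=∅
  n5('aa'): parent n4 fail=0; on 'a' 0 → fail=4;  out ∅∪∅=∅
  n3('cbc'): parent n2 fail=0; on 'c' 0 → fail=1;  out {0}∪∅={0}
  n6('aaa'): parent n5 fail=4; on 'a' 4 → fail=5;  out ∅∪∅=∅
  n10('aab'): parent n5 fail=4; on 'b' 4→0 → fail=0;  out ∅∪∅=∅
  n7('aaab'): parent n6 fail=5; on 'b' 5 → fail=10;  out ∅∪∅=∅
  n11('aaba'): parent n10 fail=0; on 'a' 0 → fail=4;  out {3}∪∅={3}
  n8('aaaba'): parent n7 fail=10; on 'a' 10 → fail=11;  out {1}∪{3}={1,3}

Run:
[0] read 'd'  n0⇒n9  → match P2@[0:0]
[1] read 'c'  n9⇒n1 ·f
[2] read 'a'  n1⇒n4 ·f
[3] read 'a'  n4⇒n5
[4] read 'b'  n5⇒n10
[5] read 'a'  n10⇒n11  → match P3@[2:5]
[6] read 'a'  n11⇒n5 ·f
[7] read 'a'  n5⇒n6
[8] read 'a'  n6⇒n6 ·f
[9] read 'a'  n6⇒n6 ·f
[10] read 'b'  n6⇒n7
[11] read 'a'  n7⇒n8  → match P1@[7:11],P3@[8:11]
[12] read 'd'  n8⇒n9 ·f  → match P2@[12:12]
[13] read 'a'  n9⇒n4 ·f
[14] read 'a'  n4⇒n5
[15] read 'a'  n5⇒n6
[16] read 'a'  n6⇒n6 ·f
[17] read 'b'  n6⇒n7
[18] read 'a'  n7⇒n8  → match P1@[14:18],P3@[15:18]
[19] read 'a'  n8⇒n5 ·f
[20] read 'a'  n5⇒n6
[21] read 'b'  n6⇒n7
[22] read 'a'  n7⇒n8  → match P1@[18:22],P3@[19:22]
[23] read 'a'  n8⇒n5 ·f
[24] read 'a'  n5⇒n6
[25] read 'c'  n6⇒n1 ·f
[26] read 'a'  n1⇒n4 ·f
[27] read 'c'  n4⇒n1 ·f
[28] read 'b'  n1⇒n2
[29] read 'c'  n2⇒n3  → match P0@[27:29]
[30] read 'a'  n3⇒n4 ·f
[31] read 'a'  n4⇒n5
[32] read 'a'  n5⇒n6
[33] read 'b'  n6⇒n7
[34] read 'a'  n7⇒n8  → match P1@[30:34],P3@[31:34]
[35] read 'd'  n8⇒n9 ·f  → match P2@[35:35]
[36] read 'a'  n9⇒n4 ·f
[37] read 'd'  n4⇒n9 ·f  → match P2@[37:37]
[38] read 'd'  n9⇒n9 ·f  → match P2@[38:38]
[39] read 'c'  n9⇒n1 ·f
[40] read 'c'  n1⇒n1 ·f
[41] read 'b'  n1⇒n2
[42] read 'c'  n2⇒n3  → match P0@[40:42]
[43] read 'a'  n3⇒n4 ·f
[44] read 'd'  n4⇒n9 ·f  → match P2@[44:44]
[45] read 'c'  n9⇒n1 ·f

Result: [[0,2],[5,3],[11,1],[11,3],[12,2],[18,1],[18,3],[22,1],[22,3],[29,0],[34,1],[34,3],[35,2],[37,2],[38,2],[42,0],[44,2]]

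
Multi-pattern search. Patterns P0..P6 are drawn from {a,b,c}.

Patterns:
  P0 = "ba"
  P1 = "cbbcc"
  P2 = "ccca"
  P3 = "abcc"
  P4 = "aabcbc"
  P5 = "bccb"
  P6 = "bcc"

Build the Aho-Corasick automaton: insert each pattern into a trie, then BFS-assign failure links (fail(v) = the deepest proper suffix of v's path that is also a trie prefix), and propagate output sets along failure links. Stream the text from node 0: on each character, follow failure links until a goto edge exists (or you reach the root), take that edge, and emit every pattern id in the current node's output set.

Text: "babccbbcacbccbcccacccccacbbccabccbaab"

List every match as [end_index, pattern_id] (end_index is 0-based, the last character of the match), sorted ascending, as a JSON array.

Construct AC machine:
Trie nodes:
  0='ε' goto a→11 b→1 c→3
  1='b' goto a→2 c→20
  2='ba' goto ·  [P0 ends]
  3='c' goto b→4 c→8
  4='cb' goto b→5
  5='cbb' goto c→6
  6='cbbc' goto c→7
  7='cbbcc' goto ·  [P1 ends]
  8='cc' goto c→9
  9='ccc' goto a→10
  10='ccca' goto ·  [P2 ends]
  11='a' goto a→15 b→12
  12='ab' goto c→13
  13='abc' goto c→14
  14='abcc' goto ·  [P3 ends]
  15='aa' goto b→16
  16='aab' goto c→17
  17='aabc' goto b→18
  18='aabcb' goto c→19
  19='aabcbc' goto ·  [P4 ends]
  20='bc' goto c→21
  21='bcc' goto b→22  [P6 ends]
  22='bccb' goto ·  [P5 ends]

Failure links (BFS by depth):
  n1('b'): parent n0 fail=0; on 'b' 0 → fail=0;  out ∅∪∅=∅
  n3('c'): parent n0 fail=0; on 'c' 0 → fail=0;  out ∅∪∅=∅
  n11('a'): parent n0 fail=0; on 'a' 0 → fail=0;  out ∅∪∅=∅
  n2('ba'): parent n1 fail=0; on 'a' 0 → fail=11;  out {0}∪∅={0}
  n4('cb'): parent n3 fail=0; on 'b' 0 → fail=1;  out ∅∪∅=∅
  n8('cc'): parent n3 fail=0; on 'c' 0 → fail=3;  out ∅∪∅=∅
  n12('ab'): parent n11 fail=0; on 'b' 0 → fail=1;  out ∅∪∅=∅
  n15('aa'): parent n11 fail=0; on 'a' 0 → fail=11;  out ∅∪∅=∅
  n20('bc'): parent n1 fail=0; on 'c' 0 → fail=3;  out ∅∪∅=∅
  n5('cbb'): parent n4 fail=1; on 'b' 1→0 → fail=1;  out ∅∪∅=∅
  n9('ccc'): parent n8 fail=3; on 'c' 3 → fail=8;  out ∅∪∅=∅
  n13('abc'): parent n12 fail=1; on 'c' 1 → fail=20;  out ∅∪∅=∅
  n16('aab'): parent n15 fail=11; on 'b' 11 → fail=12;  out ∅∪∅=∅
  n21('bcc'): parent n20 fail=3; on 'c' 3 → fail=8;  out {6}∪∅={6}
  n6('cbbc'): parent n5 fail=1; on 'c' 1 → fail=20;  out ∅∪∅=∅
  n10('ccca'): parent n9 fail=8; on 'a' 8→3→0 → fail=11;  out {2}∪∅={2}
  n14('abcc'): parent n13 fail=20; on 'c' 20 → fail=21;  out {3}∪{6}={3,6}
  n17('aabc'): parent n16 fail=12; on 'c' 12 → fail=13;  out ∅∪∅=∅
  n22('bccb'): parent n21 fail=8; on 'b' 8→3 → fail=4;  out {5}∪∅={5}
  n7('cbbcc'): parent n6 fail=20; on 'c' 20 → fail=21;  out {1}∪{6}={1,6}
  n18('aabcb'): parent n17 fail=13; on 'b' 13→20→3 → fail=4;  out ∅∪∅=∅
  n19('aabcbc'): parent n18 fail=4; on 'c' 4→1 → fail=20;  out {4}∪∅={4}

Run:
pos 0 'b': at 1
pos 1 'a': at 2  → match P0@[0:1]
pos 2 'b': at 12 ·f
pos 3 'c': at 13
pos 4 'c': at 14  → match P3@[1:4],P6@[2:4]
pos 5 'b': at 22 ·f  → match P5@[2:5]
pos 6 'b': at 5 ·f
pos 7 'c': at 6
pos 8 'a': at 11 ·f
pos 9 'c': at 3 ·f
pos 10 'b': at 4
pos 11 'c': at 20 ·f
pos 12 'c': at 21  → match P6@[10:12]
pos 13 'b': at 22  → match P5@[10:13]
pos 14 'c': at 20 ·f
pos 15 'c': at 21  → match P6@[13:15]
pos 16 'c': at 9 ·f
pos 17 'a': at 10  → match P2@[14:17]
pos 18 'c': at 3 ·f
pos 19 'c': at 8
pos 20 'c': at 9
pos 21 'c': at 9 ·f
pos 22 'c': at 9 ·f
pos 23 'a': at 10  → match P2@[20:23]
pos 24 'c': at 3 ·f
pos 25 'b': at 4
pos 26 'b': at 5
pos 27 'c': at 6
pos 28 'c': at 7  → match P1@[24:28],P6@[26:28]
pos 29 'a': at 11 ·f
pos 30 'b': at 12
pos 31 'c': at 13
pos 32 'c': at 14  → match P3@[29:32],P6@[30:32]
pos 33 'b': at 22 ·f  → match P5@[30:33]
pos 34 'a': at 2 ·f  → match P0@[33:34]
pos 35 'a': at 15 ·f
pos 36 'b': at 16

Result: [[1,0],[4,3],[4,6],[5,5],[12,6],[13,5],[15,6],[17,2],[23,2],[28,1],[28,6],[32,3],[32,6],[33,5],[34,0]]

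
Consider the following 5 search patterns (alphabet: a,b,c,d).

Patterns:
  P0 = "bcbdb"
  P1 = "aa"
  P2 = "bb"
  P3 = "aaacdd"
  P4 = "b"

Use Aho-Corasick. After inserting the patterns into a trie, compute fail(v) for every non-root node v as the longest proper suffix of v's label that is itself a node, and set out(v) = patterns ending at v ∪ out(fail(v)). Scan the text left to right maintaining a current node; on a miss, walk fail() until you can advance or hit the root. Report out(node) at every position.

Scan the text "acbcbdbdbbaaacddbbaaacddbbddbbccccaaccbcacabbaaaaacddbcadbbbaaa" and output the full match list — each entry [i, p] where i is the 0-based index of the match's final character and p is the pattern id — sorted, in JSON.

Build automaton:
Trie (insert patterns):
  n0 'ε': a→6 b→1
  n1 'b': b→8 c→2  ←P4
  n2 'bc': b→3
  n3 'bcb': d→4
  n4 'bcbd': b→5
  n5 'bcbdb': ·  ←P0
  n6 'a': a→7
  n7 'aa': a→9  ←P1
  n8 'bb': ·  ←P2
  n9 'aaa': c→10
  n10 'aaac': d→11
  n11 'aaacd': d→12
  n12 'aaacdd': ·  ←P3

BFS fail/out derivation:
  n1('b'): parent n0 fail=0; on 'b' 0 → fail=0;  out {4}∪∅={4}
  n6('a'): parent n0 fail=0; on 'a' 0 → fail=0;  out ∅∪∅=∅
  n2('bc'): parent n1 fail=0; on 'c' 0 → fail=0;  out ∅∪∅=∅
  n7('aa'): parent n6 fail=0; on 'a' 0 → fail=6;  out {1}∪∅={1}
  n8('bb'): parent n1 fail=0; on 'b' 0 → fail=1;  out {2}∪{4}={2,4}
  n3('bcb'): parent n2 fail=0; on 'b' 0 → fail=1;  out ∅∪{4}={4}
  n9('aaa'): parent n7 fail=6; on 'a' 6 → fail=7;  out ∅∪{1}={1}
  n4('bcbd'): parent n3 fail=1; on 'd' 1→0 → fail=0;  out ∅∪∅=∅
  n10('aaac'): parent n9 fail=7; on 'c' 7→6→0 → fail=0;  out ∅∪∅=∅
  n5('bcbdb'): parent n4 fail=0; on 'b' 0 → fail=1;  out {0}∪{4}={0,4}
  n11('aaacd'): parent n10 fail=0; on 'd' 0 → fail=0;  out ∅∪∅=∅
  n12('aaacdd'): parent n11 fail=0; on 'd' 0 → fail=0;  out {3}∪∅={3}

Scan:
[0] read 'a'  n0⇒n6
[1] read 'c'  n6⇒n0 (fail-walked)
[2] read 'b'  n0⇒n1  ** P4@[2:2]
[3] read 'c'  n1⇒n2
[4] read 'b'  n2⇒n3  ** P4@[4:4]
[5] read 'd'  n3⇒n4
[6] read 'b'  n4⇒n5  ** P0@[2:6],P4@[6:6]
[7] read 'd'  n5⇒n0 (fail-walked)
[8] read 'b'  n0⇒n1  ** P4@[8:8]
[9] read 'b'  n1⇒n8  ** P2@[8:9],P4@[9:9]
[10] read 'a'  n8⇒n6 (fail-walked)
[11] read 'a'  n6⇒n7  ** P1@[10:11]
[12] read 'a'  n7⇒n9  ** P1@[11:12]
[13] read 'c'  n9⇒n10
[14] read 'd'  n10⇒n11
[15] read 'd'  n11⇒n12  ** P3@[10:15]
[16] read 'b'  n12⇒n1 (fail-walked)  ** P4@[16:16]
[17] read 'b'  n1⇒n8  ** P2@[16:17],P4@[17:17]
[18] read 'a'  n8⇒n6 (fail-walked)
[19] read 'a'  n6⇒n7  ** P1@[18:19]
[20] read 'a'  n7⇒n9  ** P1@[19:20]
[21] read 'c'  n9⇒n10
[22] read 'd'  n10⇒n11
[23] read 'd'  n11⇒n12  ** P3@[18:23]
[24] read 'b'  n12⇒n1 (fail-walked)  ** P4@[24:24]
[25] read 'b'  n1⇒n8  ** P2@[24:25],P4@[25:25]
[26] read 'd'  n8⇒n0 (fail-walked)
[27] read 'd'  n0⇒n0
[28] read 'b'  n0⇒n1  ** P4@[28:28]
[29] read 'b'  n1⇒n8  ** P2@[28:29],P4@[29:29]
[30] read 'c'  n8⇒n2 (fail-walked)
[31] read 'c'  n2⇒n0 (fail-walked)
[32] read 'c'  n0⇒n0
[33] read 'c'  n0⇒n0
[34] read 'a'  n0⇒n6
[35] read 'a'  n6⇒n7  ** P1@[34:35]
[36] read 'c'  n7⇒n0 (fail-walked)
[37] read 'c'  n0⇒n0
[38] read 'b'  n0⇒n1  ** P4@[38:38]
[39] read 'c'  n1⇒n2
[40] read 'a'  n2⇒n6 (fail-walked)
[41] read 'c'  n6⇒n0 (fail-walked)
[42] read 'a'  n0⇒n6
[43] read 'b'  n6⇒n1 (fail-walked)  ** P4@[43:43]
[44] read 'b'  n1⇒n8  ** P2@[43:44],P4@[44:44]
[45] read 'a'  n8⇒n6 (fail-walked)
[46] read 'a'  n6⇒n7  ** P1@[45:46]
[47] read 'a'  n7⇒n9  ** P1@[46:47]
[48] read 'a'  n9⇒n9 (fail-walked)  ** P1@[47:48]
[49] read 'a'  n9⇒n9 (fail-walked)  ** P1@[48:49]
[50] read 'c'  n9⇒n10
[51] read 'd'  n10⇒n11
[52] read 'd'  n11⇒n12  ** P3@[47:52]
[53] read 'b'  n12⇒n1 (fail-walked)  ** P4@[53:53]
[54] read 'c'  n1⇒n2
[55] read 'a'  n2⇒n6 (fail-walked)
[56] read 'd'  n6⇒n0 (fail-walked)
[57] read 'b'  n0⇒n1  ** P4@[57:57]
[58] read 'b'  n1⇒n8  ** P2@[57:58],P4@[58:58]
[59] read 'b'  n8⇒n8 (fail-walked)  ** P2@[58:59],P4@[59:59]
[60] read 'a'  n8⇒n6 (fail-walked)
[61] read 'a'  n6⇒n7  ** P1@[60:61]
[62] read 'a'  n7⇒n9  ** P1@[61:62]

Matches: [[2,4],[4,4],[6,0],[6,4],[8,4],[9,2],[9,4],[11,1],[12,1],[15,3],[16,4],[17,2],[17,4],[19,1],[20,1],[23,3],[24,4],[25,2],[25,4],[28,4],[29,2],[29,4],[35,1],[38,4],[43,4],[44,2],[44,4],[46,1],[47,1],[48,1],[49,1],[52,3],[53,4],[57,4],[58,2],[58,4],[59,2],[59,4],[61,1],[62,1]]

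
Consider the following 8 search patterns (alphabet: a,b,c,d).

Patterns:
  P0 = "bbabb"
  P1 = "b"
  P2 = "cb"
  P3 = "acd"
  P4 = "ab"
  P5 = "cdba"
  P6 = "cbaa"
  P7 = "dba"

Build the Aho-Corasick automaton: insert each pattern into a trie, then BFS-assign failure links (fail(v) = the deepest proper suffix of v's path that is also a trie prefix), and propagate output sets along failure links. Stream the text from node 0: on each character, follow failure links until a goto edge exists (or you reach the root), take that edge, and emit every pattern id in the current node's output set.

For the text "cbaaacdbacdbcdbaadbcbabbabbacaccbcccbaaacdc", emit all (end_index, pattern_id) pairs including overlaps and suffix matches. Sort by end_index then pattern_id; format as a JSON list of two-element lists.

Construct AC machine:
Trie (insert patterns):
  n0 'ε': a→8 b→1 c→6 d→17
  n1 'b': b→2  ←P1
  n2 'bb': a→3
  n3 'bba': b→4
  n4 'bbab': b→5
  n5 'bbabb': ·  ←P0
  n6 'c': b→7 d→12
  n7 'cb': a→15  ←P2
  n8 'a': b→11 c→9
  n9 'ac': d→10
  n10 'acd': ·  ←P3
  n11 'ab': ·  ←P4
  n12 'cd': b→13
  n13 'cdb': a→14
  n14 'cdba': ·  ←P5
  n15 'cba': a→16
  n16 'cbaa': ·  ←P6
  n17 'd': b→18
  n18 'db': a→19
  n19 'dba': ·  ←P7

BFS fail/out derivation:
  n1('b'): parent n0 fail=0; on 'b' 0 → fail=0;  out {1}∪∅={1}
  n6('c'): parent n0 fail=0; on 'c' 0 → fail=0;  out ∅∪∅=∅
  n8('a'): parent n0 fail=0; on 'a' 0 → fail=0;  out ∅∪∅=∅
  n17('d'): parent n0 fail=0; on 'd' 0 → fail=0;  out ∅∪∅=∅
  n2('bb'): parent n1 fail=0; on 'b' 0 → fail=1;  out ∅∪{1}={1}
  n7('cb'): parent n6 fail=0; on 'b' 0 → fail=1;  out {2}∪{1}={1,2}
  n9('ac'): parent n8 fail=0; on 'c' 0 → fail=6;  out ∅∪∅=∅
  n11('ab'): parent n8 fail=0; on 'b' 0 → fail=1;  out {4}∪{1}={1,4}
  n12('cd'): parent n6 fail=0; on 'd' 0 → fail=17;  out ∅∪∅=∅
  n18('db'): parent n17 fail=0; on 'b' 0 → fail=1;  out ∅∪{1}={1}
  n3('bba'): parent n2 fail=1; on 'a' 1→0 → fail=8;  out ∅∪∅=∅
  n10('acd'): parent n9 fail=6; on 'd' 6 → fail=12;  out {3}∪∅={3}
  n13('cdb'): parent n12 fail=17; on 'b' 17 → fail=18;  out ∅∪{1}={1}
  n15('cba'): parent n7 fail=1; on 'a' 1→0 → fail=8;  out ∅∪∅=∅
  n19('dba'): parent n18 fail=1; on 'a' 1→0 → fail=8;  out {7}∪∅={7}
  n4('bbab'): parent n3 fail=8; on 'b' 8 → fail=11;  out ∅∪{1,4}={1,4}
  n14('cdba'): parent n13 fail=18; on 'a' 18 → fail=19;  out {5}∪{7}={5,7}
  n16('cbaa'): parent n15 fail=8; on 'a' 8→0 → fail=8;  out {6}∪∅={6}
  n5('bbabb'): parent n4 fail=11; on 'b' 11→1 → fail=2;  out {0}∪{1}={0,1}

Text stream:
[0] read 'c'  n0⇒n6
[1] read 'b'  n6⇒n7  ** P1@[1:1],P2@[0:1]
[2] read 'a'  n7⇒n15
[3] read 'a'  n15⇒n16  ** P6@[0:3]
[4] read 'a'  n16⇒n8 ·f
[5] read 'c'  n8⇒n9
[6] read 'd'  n9⇒n10  ** P3@[4:6]
[7] read 'b'  n10⇒n13 ·f  ** P1@[7:7]
[8] read 'a'  n13⇒n14  ** P5@[5:8],P7@[6:8]
[9] read 'c'  n14⇒n9 ·f
[10] read 'd'  n9⇒n10  ** P3@[8:10]
[11] read 'b'  n10⇒n13 ·f  ** P1@[11:11]
[12] read 'c'  n13⇒n6 ·f
[13] read 'd'  n6⇒n12
[14] read 'b'  n12⇒n13  ** P1@[14:14]
[15] read 'a'  n13⇒n14  ** P5@[12:15],P7@[13:15]
[16] read 'a'  n14⇒n8 ·f
[17] read 'd'  n8⇒n17 ·f
[18] read 'b'  n17⇒n18  ** P1@[18:18]
[19] read 'c'  n18⇒n6 ·f
[20] read 'b'  n6⇒n7  ** P1@[20:20],P2@[19:20]
[21] read 'a'  n7⇒n15
[22] read 'b'  n15⇒n11 ·f  ** P1@[22:22],P4@[21:22]
[23] read 'b'  n11⇒n2 ·f  ** P1@[23:23]
[24] read 'a'  n2⇒n3
[25] read 'b'  n3⇒n4  ** P1@[25:25],P4@[24:25]
[26] read 'b'  n4⇒n5  ** P0@[22:26],P1@[26:26]
[27] read 'a'  n5⇒n3 ·f
[28] read 'c'  n3⇒n9 ·f
[29] read 'a'  n9⇒n8 ·f
[30] read 'c'  n8⇒n9
[31] read 'c'  n9⇒n6 ·f
[32] read 'b'  n6⇒n7  ** P1@[32:32],P2@[31:32]
[33] read 'c'  n7⇒n6 ·f
[34] read 'c'  n6⇒n6 ·f
[35] read 'c'  n6⇒n6 ·f
[36] read 'b'  n6⇒n7  ** P1@[36:36],P2@[35:36]
[37] read 'a'  n7⇒n15
[38] read 'a'  n15⇒n16  ** P6@[35:38]
[39] read 'a'  n16⇒n8 ·f
[40] read 'c'  n8⇒n9
[41] read 'd'  n9⇒n10  ** P3@[39:41]
[42] read 'c'  n10⇒n6 ·f

Result: [[1,1],[1,2],[3,6],[6,3],[7,1],[8,5],[8,7],[10,3],[11,1],[14,1],[15,5],[15,7],[18,1],[20,1],[20,2],[22,1],[22,4],[23,1],[25,1],[25,4],[26,0],[26,1],[32,1],[32,2],[36,1],[36,2],[38,6],[41,3]]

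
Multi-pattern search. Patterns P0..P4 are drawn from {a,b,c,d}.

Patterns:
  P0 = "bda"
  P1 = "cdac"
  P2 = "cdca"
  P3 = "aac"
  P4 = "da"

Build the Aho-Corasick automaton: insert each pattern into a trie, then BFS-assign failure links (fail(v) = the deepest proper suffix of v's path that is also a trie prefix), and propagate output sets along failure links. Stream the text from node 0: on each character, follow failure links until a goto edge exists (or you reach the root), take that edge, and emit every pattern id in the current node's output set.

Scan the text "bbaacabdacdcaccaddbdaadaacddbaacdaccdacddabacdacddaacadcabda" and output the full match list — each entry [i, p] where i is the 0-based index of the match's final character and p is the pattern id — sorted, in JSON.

Build automaton:
Trie (insert patterns):
  0='ε' goto a→10 b→1 c→4 d→13
  1='b' goto d→2
  2='bd' goto a→3
  3='bda' goto ·  ←P0
  4='c' goto d→5
  5='cd' goto a→6 c→8
  6='cda' goto c→7
  7='cdac' goto ·  ←P1
  8='cdc' goto a→9
  9='cdca' goto ·  ←P2
  10='a' goto a→11
  11='aa' goto c→12
  12='aac' goto ·  ←P3
  13='d' goto a→14
  14='da' goto ·  ←P4

BFS fail/out derivation:
  fail(1) 'b': from fail(0)=0 chase 'b': 0 ⇒ 0;  out=∅∪out(0)=∅
  fail(4) 'c': from fail(0)=0 chase 'c': 0 ⇒ 0;  out=∅∪out(0)=∅
  fail(10) 'a': from fail(0)=0 chase 'a': 0 ⇒ 0;  out=∅∪out(0)=∅
  fail(13) 'd': from fail(0)=0 chase 'd': 0 ⇒ 0;  out=∅∪out(0)=∅
  fail(2) 'bd': from fail(1)=0 chase 'd': 0 ⇒ 13;  out=∅∪out(13)=∅
  fail(5) 'cd': from fail(4)=0 chase 'd': 0 ⇒ 13;  out=∅∪out(13)=∅
  fail(11) 'aa': from fail(10)=0 chase 'a': 0 ⇒ 10;  out=∅∪out(10)=∅
  fail(14) 'da': from fail(13)=0 chase 'a': 0 ⇒ 10;  out={4}∪out(10)={4}
  fail(3) 'bda': from fail(2)=13 chase 'a': 13 ⇒ 14;  out={0}∪out(14)={0,4}
  fail(6) 'cda': from fail(5)=13 chase 'a': 13 ⇒ 14;  out=∅∪out(14)={4}
  fail(8) 'cdc': from fail(5)=13 chase 'c': 13→0 ⇒ 4;  out=∅∪out(4)=∅
  fail(12) 'aac': from fail(11)=10 chase 'c': 10→0 ⇒ 4;  out={3}∪out(4)={3}
  fail(7) 'cdac': from fail(6)=14 chase 'c': 14→10→0 ⇒ 4;  out={1}∪out(4)={1}
  fail(9) 'cdca': from fail(8)=4 chase 'a': 4→0 ⇒ 10;  out={2}∪out(10)={2}

Run:
pos 0 'b': at 1
pos 1 'b': at 1 (fail-walked)
pos 2 'a': at 10 (fail-walked)
pos 3 'a': at 11
pos 4 'c': at 12  ** P3@[2:4]
pos 5 'a': at 10 (fail-walked)
pos 6 'b': at 1 (fail-walked)
pos 7 'd': at 2
pos 8 'a': at 3  ** P0@[6:8],P4@[7:8]
pos 9 'c': at 4 (fail-walked)
pos 10 'd': at 5
pos 11 'c': at 8
pos 12 'a': at 9  ** P2@[9:12]
pos 13 'c': at 4 (fail-walked)
pos 14 'c': at 4 (fail-walked)
pos 15 'a': at 10 (fail-walked)
pos 16 'd': at 13 (fail-walked)
pos 17 'd': at 13 (fail-walked)
pos 18 'b': at 1 (fail-walked)
pos 19 'd': at 2
pos 20 'a': at 3  ** P0@[18:20],P4@[19:20]
pos 21 'a': at 11 (fail-walked)
pos 22 'd': at 13 (fail-walked)
pos 23 'a': at 14  ** P4@[22:23]
pos 24 'a': at 11 (fail-walked)
pos 25 'c': at 12  ** P3@[23:25]
pos 26 'd': at 5 (fail-walked)
pos 27 'd': at 13 (fail-walked)
pos 28 'b': at 1 (fail-walked)
pos 29 'a': at 10 (fail-walked)
pos 30 'a': at 11
pos 31 'c': at 12  ** P3@[29:31]
pos 32 'd': at 5 (fail-walked)
pos 33 'a': at 6  ** P4@[32:33]
pos 34 'c': at 7  ** P1@[31:34]
pos 35 'c': at 4 (fail-walked)
pos 36 'd': at 5
pos 37 'a': at 6  ** P4@[36:37]
pos 38 'c': at 7  ** P1@[35:38]
pos 39 'd': at 5 (fail-walked)
pos 40 'd': at 13 (fail-walked)
pos 41 'a': at 14  ** P4@[40:41]
pos 42 'b': at 1 (fail-walked)
pos 43 'a': at 10 (fail-walked)
pos 44 'c': at 4 (fail-walked)
pos 45 'd': at 5
pos 46 'a': at 6  ** P4@[45:46]
pos 47 'c': at 7  ** P1@[44:47]
pos 48 'd': at 5 (fail-walked)
pos 49 'd': at 13 (fail-walked)
pos 50 'a': at 14  ** P4@[49:50]
pos 51 'a': at 11 (fail-walked)
pos 52 'c': at 12  ** P3@[50:52]
pos 53 'a': at 10 (fail-walked)
pos 54 'd': at 13 (fail-walked)
pos 55 'c': at 4 (fail-walked)
pos 56 'a': at 10 (fail-walked)
pos 57 'b': at 1 (fail-walked)
pos 58 'd': at 2
pos 59 'a': at 3  ** P0@[57:59],P4@[58:59]

Result: [[4,3],[8,0],[8,4],[12,2],[20,0],[20,4],[23,4],[25,3],[31,3],[33,4],[34,1],[37,4],[38,1],[41,4],[46,4],[47,1],[50,4],[52,3],[59,0],[59,4]]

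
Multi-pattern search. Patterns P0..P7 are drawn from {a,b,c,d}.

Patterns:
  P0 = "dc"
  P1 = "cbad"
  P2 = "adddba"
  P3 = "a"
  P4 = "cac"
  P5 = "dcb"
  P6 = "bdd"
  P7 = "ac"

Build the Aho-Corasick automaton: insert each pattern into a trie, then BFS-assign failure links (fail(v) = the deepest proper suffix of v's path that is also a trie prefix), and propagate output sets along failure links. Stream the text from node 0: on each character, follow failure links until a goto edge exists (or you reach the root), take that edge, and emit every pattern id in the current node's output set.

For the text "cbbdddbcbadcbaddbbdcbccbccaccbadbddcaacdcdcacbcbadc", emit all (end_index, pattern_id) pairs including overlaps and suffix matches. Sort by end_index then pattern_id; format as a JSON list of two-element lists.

Build:
Trie nodes:
  0='ε' goto a→7 b→16 c→3 d→1
  1='d' goto c→2
  2='dc' goto b→15  [P0 ends]
  3='c' goto a→13 b→4
  4='cb' goto a→5
  5='cba' goto d→6
  6='cbad' goto ·  [P1 ends]
  7='a' goto c→19 d→8  [P3 ends]
  8='ad' goto d→9
  9='add' goto d→10
  10='addd' goto b→11
  11='adddb' goto a→12
  12='adddba' goto ·  [P2 ends]
  13='ca' goto c→14
  14='cac' goto ·  [P4 ends]
  15='dcb' goto ·  [P5 ends]
  16='b' goto d→17
  17='bd' goto d→18
  18='bdd' goto ·  [P6 ends]
  19='ac' goto ·  [P7 ends]

BFS fail/out derivation:
  n1('d'): parent n0 fail=0; on 'd' 0 → fail=0;  out ∅∪∅=∅
  n3('c'): parent n0 fail=0; on 'c' 0 → fail=0;  out ∅∪∅=∅
  n7('a'): parent n0 fail=0; on 'a' 0 → fail=0;  out {3}∪∅={3}
  n16('b'): parent n0 fail=0; on 'b' 0 → fail=0;  out ∅∪∅=∅
  n2('dc'): parent n1 fail=0; on 'c' 0 → fail=3;  out {0}∪∅={0}
  n4('cb'): parent n3 fail=0; on 'b' 0 → fail=16;  out ∅∪∅=∅
  n8('ad'): parent n7 fail=0; on 'd' 0 → fail=1;  out ∅∪∅=∅
  n13('ca'): parent n3 fail=0; on 'a' 0 → fail=7;  out ∅∪{3}={3}
  n17('bd'): parent n16 fail=0; on 'd' 0 → fail=1;  out ∅∪∅=∅
  n19('ac'): parent n7 fail=0; on 'c' 0 → fail=3;  out {7}∪∅={7}
  n5('cba'): parent n4 fail=16; on 'a' 16→0 → fail=7;  out ∅∪{3}={3}
  n9('add'): parent n8 fail=1; on 'd' 1→0 → fail=1;  out ∅∪∅=∅
  n14('cac'): parent n13 fail=7; on 'c' 7 → fail=19;  out {4}∪{7}={4,7}
  n15('dcb'): parent n2 fail=3; on 'b' 3 → fail=4;  out {5}∪∅={5}
  n18('bdd'): parent n17 fail=1; on 'd' 1→0 → fail=1;  out {6}∪∅={6}
  n6('cbad'): parent n5 fail=7; on 'd' 7 → fail=8;  out {1}∪∅={1}
  n10('addd'): parent n9 fail=1; on 'd' 1→0 → fail=1;  out ∅∪∅=∅
  n11('adddb'): parent n10 fail=1; on 'b' 1→0 → fail=16;  out ∅∪∅=∅
  n12('adddba'): parent n11 fail=16; on 'a' 16→0 → fail=7;  out {2}∪{3}={2,3}

Text stream:
i=0 'c': node 0→3
i=1 'b': node 3→4
i=2 'b': node 4→16 (via fail)
i=3 'd': node 16→17
i=4 'd': node 17→18  ** P6@[2:4]
i=5 'd': node 18→1 (via fail)
i=6 'b': node 1→16 (via fail)
i=7 'c': node 16→3 (via fail)
i=8 'b': node 3→4
i=9 'a': node 4→5  ** P3@[9:9]
i=10 'd': node 5→6  ** P1@[7:10]
i=11 'c': node 6→2 (via fail)  ** P0@[10:11]
i=12 'b': node 2→15  ** P5@[10:12]
i=13 'a': node 15→5 (via fail)  ** P3@[13:13]
i=14 'd': node 5→6  ** P1@[11:14]
i=15 'd': node 6→9 (via fail)
i=16 'b': node 9→16 (via fail)
i=17 'b': node 16→16 (via fail)
i=18 'd': node 16→17
i=19 'c': node 17→2 (via fail)  ** P0@[18:19]
i=20 'b': node 2→15  ** P5@[18:20]
i=21 'c': node 15→3 (via fail)
i=22 'c': node 3→3 (via fail)
i=23 'b': node 3→4
i=24 'c': node 4→3 (via fail)
i=25 'c': node 3→3 (via fail)
i=26 'a': node 3→13  ** P3@[26:26]
i=27 'c': node 13→14  ** P4@[25:27],P7@[26:27]
i=28 'c': node 14→3 (via fail)
i=29 'b': node 3→4
i=30 'a': node 4→5  ** P3@[30:30]
i=31 'd': node 5→6  ** P1@[28:31]
i=32 'b': node 6→16 (via fail)
i=33 'd': node 16→17
i=34 'd': node 17→18  ** P6@[32:34]
i=35 'c': node 18→2 (via fail)  ** P0@[34:35]
i=36 'a': node 2→13 (via fail)  ** P3@[36:36]
i=37 'a': node 13→7 (via fail)  ** P3@[37:37]
i=38 'c': node 7→19  ** P7@[37:38]
i=39 'd': node 19→1 (via fail)
i=40 'c': node 1→2  ** P0@[39:40]
i=41 'd': node 2→1 (via fail)
i=42 'c': node 1→2  ** P0@[41:42]
i=43 'a': node 2→13 (via fail)  ** P3@[43:43]
i=44 'c': node 13→14  ** P4@[42:44],P7@[43:44]
i=45 'b': node 14→4 (via fail)
i=46 'c': node 4→3 (via fail)
i=47 'b': node 3→4
i=48 'a': node 4→5  ** P3@[48:48]
i=49 'd': node 5→6  ** P1@[46:49]
i=50 'c': node 6→2 (via fail)  ** P0@[49:50]

Matches: [[4,6],[9,3],[10,1],[11,0],[12,5],[13,3],[14,1],[19,0],[20,5],[26,3],[27,4],[27,7],[30,3],[31,1],[34,6],[35,0],[36,3],[37,3],[38,7],[40,0],[42,0],[43,3],[44,4],[44,7],[48,3],[49,1],[50,0]]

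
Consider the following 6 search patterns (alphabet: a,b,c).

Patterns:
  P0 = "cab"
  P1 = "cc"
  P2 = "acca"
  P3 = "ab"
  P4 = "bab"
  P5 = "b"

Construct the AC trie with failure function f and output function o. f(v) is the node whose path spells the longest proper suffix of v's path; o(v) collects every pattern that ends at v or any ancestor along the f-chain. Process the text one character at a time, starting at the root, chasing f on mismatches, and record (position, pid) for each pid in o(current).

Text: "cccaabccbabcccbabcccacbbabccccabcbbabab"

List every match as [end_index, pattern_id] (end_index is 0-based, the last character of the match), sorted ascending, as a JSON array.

Construct AC machine:
Trie nodes:
  0='ε' goto a→5 b→10 c→1
  1='c' goto a→2 c→4
  2='ca' goto b→3
  3='cab' goto ·  ←P0
  4='cc' goto ·  ←P1
  5='a' goto b→9 c→6
  6='ac' goto c→7
  7='acc' goto a→8
  8='acca' goto ·  ←P2
  9='ab' goto ·  ←P3
  10='b' goto a→11  ←P5
  11='ba' goto b→12
  12='bab' goto ·  ←P4

BFS fail/out derivation:
  n1('c'): parent n0 fail=0; on 'c' 0 → fail=0;  out ∅∪∅=∅
  n5('a'): parent n0 fail=0; on 'a' 0 → fail=0;  out ∅∪∅=∅
  n10('b'): parent n0 fail=0; on 'b' 0 → fail=0;  out {5}∪∅={5}
  n2('ca'): parent n1 fail=0; on 'a' 0 → fail=5;  out ∅∪∅=∅
  n4('cc'): parent n1 fail=0; on 'c' 0 → fail=1;  out {1}∪∅={1}
  n6('ac'): parent n5 fail=0; on 'c' 0 → fail=1;  out ∅∪∅=∅
  n9('ab'): parent n5 fail=0; on 'b' 0 → fail=10;  out {3}∪{5}={3,5}
  n11('ba'): parent n10 fail=0; on 'a' 0 → fail=5;  out ∅∪∅=∅
  n3('cab'): parent n2 fail=5; on 'b' 5 → fail=9;  out {0}∪{3,5}={0,3,5}
  n7('acc'): parent n6 fail=1; on 'c' 1 → fail=4;  out ∅∪{1}={1}
  n12('bab'): parent n11 fail=5; on 'b' 5 → fail=9;  out {4}∪{3,5}={3,4,5}
  n8('acca'): parent n7 fail=4; on 'a' 4→1 → fail=2;  out {2}∪∅={2}

Scan:
[0] read 'c'  n0⇒n1
[1] read 'c'  n1⇒n4  ** P1@[0:1]
[2] read 'c'  n4⇒n4 (fail-walked)  ** P1@[1:2]
[3] read 'a'  n4⇒n2 (fail-walked)
[4] read 'a'  n2⇒n5 (fail-walked)
[5] read 'b'  n5⇒n9  ** P3@[4:5],P5@[5:5]
[6] read 'c'  n9⇒n1 (fail-walked)
[7] read 'c'  n1⇒n4  ** P1@[6:7]
[8] read 'b'  n4⇒n10 (fail-walked)  ** P5@[8:8]
[9] read 'a'  n10⇒n11
[10] read 'b'  n11⇒n12  ** P3@[9:10],P4@[8:10],P5@[10:10]
[11] read 'c'  n12⇒n1 (fail-walked)
[12] read 'c'  n1⇒n4  ** P1@[11:12]
[13] read 'c'  n4⇒n4 (fail-walked)  ** P1@[12:13]
[14] read 'b'  n4⇒n10 (fail-walked)  ** P5@[14:14]
[15] read 'a'  n10⇒n11
[16] read 'b'  n11⇒n12  ** P3@[15:16],P4@[14:16],P5@[16:16]
[17] read 'c'  n12⇒n1 (fail-walked)
[18] read 'c'  n1⇒n4  ** P1@[17:18]
[19] read 'c'  n4⇒n4 (fail-walked)  ** P1@[18:19]
[20] read 'a'  n4⇒n2 (fail-walked)
[21] read 'c'  n2⇒n6 (fail-walked)
[22] read 'b'  n6⇒n10 (fail-walked)  ** P5@[22:22]
[23] read 'b'  n10⇒n10 (fail-walked)  ** P5@[23:23]
[24] read 'a'  n10⇒n11
[25] read 'b'  n11⇒n12  ** P3@[24:25],P4@[23:25],P5@[25:25]
[26] read 'c'  n12⇒n1 (fail-walked)
[27] read 'c'  n1⇒n4  ** P1@[26:27]
[28] read 'c'  n4⇒n4 (fail-walked)  ** P1@[27:28]
[29] read 'c'  n4⇒n4 (fail-walked)  ** P1@[28:29]
[30] read 'a'  n4⇒n2 (fail-walked)
[31] read 'b'  n2⇒n3  ** P0@[29:31],P3@[30:31],P5@[31:31]
[32] read 'c'  n3⇒n1 (fail-walked)
[33] read 'b'  n1⇒n10 (fail-walked)  ** P5@[33:33]
[34] read 'b'  n10⇒n10 (fail-walked)  ** P5@[34:34]
[35] read 'a'  n10⇒n11
[36] read 'b'  n11⇒n12  ** P3@[35:36],P4@[34:36],P5@[36:36]
[37] read 'a'  n12⇒n11 (fail-walked)
[38] read 'b'  n11⇒n12  ** P3@[37:38],P4@[36:38],P5@[38:38]

Result: [[1,1],[2,1],[5,3],[5,5],[7,1],[8,5],[10,3],[10,4],[10,5],[12,1],[13,1],[14,5],[16,3],[16,4],[16,5],[18,1],[19,1],[22,5],[23,5],[25,3],[25,4],[25,5],[27,1],[28,1],[29,1],[31,0],[31,3],[31,5],[33,5],[34,5],[36,3],[36,4],[36,5],[38,3],[38,4],[38,5]]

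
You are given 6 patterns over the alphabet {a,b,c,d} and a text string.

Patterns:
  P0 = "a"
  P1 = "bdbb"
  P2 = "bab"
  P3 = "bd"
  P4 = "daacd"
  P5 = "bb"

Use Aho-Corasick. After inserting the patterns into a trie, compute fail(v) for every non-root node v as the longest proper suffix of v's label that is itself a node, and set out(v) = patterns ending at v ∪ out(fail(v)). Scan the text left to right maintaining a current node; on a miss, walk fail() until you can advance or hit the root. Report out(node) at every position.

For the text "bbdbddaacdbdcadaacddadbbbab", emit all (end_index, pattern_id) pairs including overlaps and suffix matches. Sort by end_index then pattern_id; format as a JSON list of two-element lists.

Construct AC machine:
Trie (insert patterns):
  n0 'ε': a→1 b→2 d→8
  n1 'a': ·  [P0 ends]
  n2 'b': a→6 b→13 d→3
  n3 'bd': b→4  [P3 ends]
  n4 'bdb': b→5
  n5 'bdbb': ·  [P1 ends]
  n6 'ba': b→7
  n7 'bab': ·  [P2 ends]
  n8 'd': a→9
  n9 'da': a→10
  n10 'daa': c→11
  n11 'daac': d→12
  n12 'daacd': ·  [P4 ends]
  n13 'bb': ·  [P5 ends]

Failure links (BFS by depth):
  n1('a'): parent n0 fail=0; on 'a' 0 → fail=0;  out {0}∪∅={0}
  n2('b'): parent n0 fail=0; on 'b' 0 → fail=0;  out ∅∪∅=∅
  n8('d'): parent n0 fail=0; on 'd' 0 → fail=0;  out ∅∪∅=∅
  n3('bd'): parent n2 fail=0; on 'd' 0 → fail=8;  out {3}∪∅={3}
  n6('ba'): parent n2 fail=0; on 'a' 0 → fail=1;  out ∅∪{0}={0}
  n9('da'): parent n8 fail=0; on 'a' 0 → fail=1;  out ∅∪{0}={0}
  n13('bb'): parent n2 fail=0; on 'b' 0 → fail=2;  out {5}∪∅={5}
  n4('bdb'): parent n3 fail=8; on 'b' 8→0 → fail=2;  out ∅∪∅=∅
  n7('bab'): parent n6 fail=1; on 'b' 1→0 → fail=2;  out {2}∪∅={2}
  n10('daa'): parent n9 fail=1; on 'a' 1→0 → fail=1;  out ∅∪{0}={0}
  n5('bdbb'): parent n4 fail=2; on 'b' 2 → fail=13;  out {1}∪{5}={1,5}
  n11('daac'): parent n10 fail=1; on 'c' 1→0 → fail=0;  out ∅∪∅=∅
  n12('daacd'): parent n11 fail=0; on 'd' 0 → fail=8;  out {4}∪∅={4}

Text stream:
pos 0 'b': at 2
pos 1 'b': at 13  → match P5@[0:1]
pos 2 'd': at 3 (via fail)  → match P3@[1:2]
pos 3 'b': at 4
pos 4 'd': at 3 (via fail)  → match P3@[3:4]
pos 5 'd': at 8 (via fail)
pos 6 'a': at 9  → match P0@[6:6]
pos 7 'a': at 10  → match P0@[7:7]
pos 8 'c': at 11
pos 9 'd': at 12  → match P4@[5:9]
pos 10 'b': at 2 (via fail)
pos 11 'd': at 3  → match P3@[10:11]
pos 12 'c': at 0 (via fail)
pos 13 'a': at 1  → match P0@[13:13]
pos 14 'd': at 8 (via fail)
pos 15 'a': at 9  → match P0@[15:15]
pos 16 'a': at 10  → match P0@[16:16]
pos 17 'c': at 11
pos 18 'd': at 12  → match P4@[14:18]
pos 19 'd': at 8 (via fail)
pos 20 'a': at 9  → match P0@[20:20]
pos 21 'd': at 8 (via fail)
pos 22 'b': at 2 (via fail)
pos 23 'b': at 13  → match P5@[22:23]
pos 24 'b': at 13 (via fail)  → match P5@[23:24]
pos 25 'a': at 6 (via fail)  → match P0@[25:25]
pos 26 'b': at 7  → match P2@[24:26]

All matches (sorted): [[1,5],[2,3],[4,3],[6,0],[7,0],[9,4],[11,3],[13,0],[15,0],[16,0],[18,4],[20,0],[23,5],[24,5],[25,0],[26,2]]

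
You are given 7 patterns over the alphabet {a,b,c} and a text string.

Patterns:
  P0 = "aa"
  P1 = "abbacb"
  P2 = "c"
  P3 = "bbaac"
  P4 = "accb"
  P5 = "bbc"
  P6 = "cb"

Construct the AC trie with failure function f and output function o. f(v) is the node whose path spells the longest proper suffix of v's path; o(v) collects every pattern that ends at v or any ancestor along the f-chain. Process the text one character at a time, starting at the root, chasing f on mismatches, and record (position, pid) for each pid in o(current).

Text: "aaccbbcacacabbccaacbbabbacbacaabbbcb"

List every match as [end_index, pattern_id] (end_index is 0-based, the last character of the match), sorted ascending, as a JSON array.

Construct AC machine:
Trie nodes:
  n0 'ε': a→1 b→9 c→8
  n1 'a': a→2 b→3 c→14
  n2 'aa': ·  [P0 ends]
  n3 'ab': b→4
  n4 'abb': a→5
  n5 'abba': c→6
  n6 'abbac': b→7
  n7 'abbacb': ·  [P1 ends]
  n8 'c': b→18  [P2 ends]
  n9 'b': b→10
  n10 'bb': a→11 c→17
  n11 'bba': a→12
  n12 'bbaa': c→13
  n13 'bbaac': ·  [P3 ends]
  n14 'ac': c→15
  n15 'acc': b→16
  n16 'accb': ·  [P4 ends]
  n17 'bbc': ·  [P5 ends]
  n18 'cb': ·  [P6 ends]

Failure links (BFS by depth):
  n1('a'): parent n0 fail=0; on 'a' 0 → fail=0;  out ∅∪∅=∅
  n8('c'): parent n0 fail=0; on 'c' 0 → fail=0;  out {2}∪∅={2}
  n9('b'): parent n0 fail=0; on 'b' 0 → fail=0;  out ∅∪∅=∅
  n2('aa'): parent n1 fail=0; on 'a' 0 → fail=1;  out {0}∪∅={0}
  n3('ab'): parent n1 fail=0; on 'b' 0 → fail=9;  out ∅∪∅=∅
  n10('bb'): parent n9 fail=0; on 'b' 0 → fail=9;  out ∅∪∅=∅
  n14('ac'): parent n1 fail=0; on 'c' 0 → fail=8;  out ∅∪{2}={2}
  n18('cb'): parent n8 fail=0; on 'b' 0 → fail=9;  out {6}∪∅={6}
  n4('abb'): parent n3 fail=9; on 'b' 9 → fail=10;  out ∅∪∅=∅
  n11('bba'): parent n10 fail=9; on 'a' 9→0 → fail=1;  out ∅∪∅=∅
  n15('acc'): parent n14 fail=8; on 'c' 8→0 → fail=8;  out ∅∪{2}={2}
  n17('bbc'): parent n10 fail=9; on 'c' 9→0 → fail=8;  out {5}∪{2}={2,5}
  n5('abba'): parent n4 fail=10; on 'a' 10 → fail=11;  out ∅∪∅=∅
  n12('bbaa'): parent n11 fail=1; on 'a' 1 → fail=2;  out ∅∪{0}={0}
  n16('accb'): parent n15 fail=8; on 'b' 8 → fail=18;  out {4}∪{6}={4,6}
  n6('abbac'): parent n5 fail=11; on 'c' 11→1 → fail=14;  out ∅∪{2}={2}
  n13('bbaac'): parent n12 fail=2; on 'c' 2→1 → fail=14;  out {3}∪{2}={2,3}
  n7('abbacb'): parent n6 fail=14; on 'b' 14→8 → fail=18;  out {1}∪{6}={1,6}

Scan:
pos 0 'a': at 1
pos 1 'a': at 2  → match P0@[0:1]
pos 2 'c': at 14 (fail-walked)  → match P2@[2:2]
pos 3 'c': at 15  → match P2@[3:3]
pos 4 'b': at 16  → match P4@[1:4],P6@[3:4]
pos 5 'b': at 10 (fail-walked)
pos 6 'c': at 17  → match P2@[6:6],P5@[4:6]
pos 7 'a': at 1 (fail-walked)
pos 8 'c': at 14  → match P2@[8:8]
pos 9 'a': at 1 (fail-walked)
pos 10 'c': at 14  → match P2@[10:10]
pos 11 'a': at 1 (fail-walked)
pos 12 'b': at 3
pos 13 'b': at 4
pos 14 'c': at 17 (fail-walked)  → match P2@[14:14],P5@[12:14]
pos 15 'c': at 8 (fail-walked)  → match P2@[15:15]
pos 16 'a': at 1 (fail-walked)
pos 17 'a': at 2  → match P0@[16:17]
pos 18 'c': at 14 (fail-walked)  → match P2@[18:18]
pos 19 'b': at 18 (fail-walked)  → match P6@[18:19]
pos 20 'b': at 10 (fail-walked)
pos 21 'a': at 11
pos 22 'b': at 3 (fail-walked)
pos 23 'b': at 4
pos 24 'a': at 5
pos 25 'c': at 6  → match P2@[25:25]
pos 26 'b': at 7  → match P1@[21:26],P6@[25:26]
pos 27 'a': at 1 (fail-walked)
pos 28 'c': at 14  → match P2@[28:28]
pos 29 'a': at 1 (fail-walked)
pos 30 'a': at 2  → match P0@[29:30]
pos 31 'b': at 3 (fail-walked)
pos 32 'b': at 4
pos 33 'b': at 10 (fail-walked)
pos 34 'c': at 17  → match P2@[34:34],P5@[32:34]
pos 35 'b': at 18 (fail-walked)  → match P6@[34:35]

All matches (sorted): [[1,0],[2,2],[3,2],[4,4],[4,6],[6,2],[6,5],[8,2],[10,2],[14,2],[14,5],[15,2],[17,0],[18,2],[19,6],[25,2],[26,1],[26,6],[28,2],[30,0],[34,2],[34,5],[35,6]]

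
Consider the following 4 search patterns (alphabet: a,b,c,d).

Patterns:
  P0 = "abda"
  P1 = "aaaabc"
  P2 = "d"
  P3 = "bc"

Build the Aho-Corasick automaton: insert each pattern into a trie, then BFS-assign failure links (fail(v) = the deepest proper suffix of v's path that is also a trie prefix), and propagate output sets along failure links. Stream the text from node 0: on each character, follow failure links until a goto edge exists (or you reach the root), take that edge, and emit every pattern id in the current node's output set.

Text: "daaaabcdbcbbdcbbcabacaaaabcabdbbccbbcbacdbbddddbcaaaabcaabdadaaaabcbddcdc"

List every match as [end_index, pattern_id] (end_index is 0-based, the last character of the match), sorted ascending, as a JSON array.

Build:
Trie nodes:
  0='ε' goto a→1 b→11 d→10
  1='a' goto a→5 b→2
  2='ab' goto d→3
  3='abd' goto a→4
  4='abda' goto ·  ←P0
  5='aa' goto a→6
  6='aaa' goto a→7
  7='aaaa' goto b→8
  8='aaaab' goto c→9
  9='aaaabc' goto ·  ←P1
  10='d' goto ·  ←P2
  11='b' goto c→12
  12='bc' goto ·  ←P3

Failure links (BFS by depth):
  n1('a'): parent n0 fail=0; on 'a' 0 → fail=0;  out ∅∪∅=∅
  n10('d'): parent n0 fail=0; on 'd' 0 → fail=0;  out {2}∪∅={2}
  n11('b'): parent n0 fail=0; on 'b' 0 → fail=0;  out ∅∪∅=∅
  n2('ab'): parent n1 fail=0; on 'b' 0 → fail=11;  out ∅∪∅=∅
  n5('aa'): parent n1 fail=0; on 'a' 0 → fail=1;  out ∅∪∅=∅
  n12('bc'): parent n11 fail=0; on 'c' 0 → fail=0;  out {3}∪∅={3}
  n3('abd'): parent n2 fail=11; on 'd' 11→0 → fail=10;  out ∅∪{2}={2}
  n6('aaa'): parent n5 fail=1; on 'a' 1 → fail=5;  out ∅∪∅=∅
  n4('abda'): parent n3 fail=10; on 'a' 10→0 → fail=1;  out {0}∪∅={0}
  n7('aaaa'): parent n6 fail=5; on 'a' 5 → fail=6;  out ∅∪∅=∅
  n8('aaaab'): parent n7 fail=6; on 'b' 6→5→1 → fail=2;  out ∅∪∅=∅
  n9('aaaabc'): parent n8 fail=2; on 'c' 2→11 → fail=12;  out {1}∪{3}={1,3}

Text stream:
pos 0 'd': at 10  ** P2@[0:0]
pos 1 'a': at 1 (fail-walked)
pos 2 'a': at 5
pos 3 'a': at 6
pos 4 'a': at 7
pos 5 'b': at 8
pos 6 'c': at 9  ** P1@[1:6],P3@[5:6]
pos 7 'd': at 10 (fail-walked)  ** P2@[7:7]
pos 8 'b': at 11 (fail-walked)
pos 9 'c': at 12  ** P3@[8:9]
pos 10 'b': at 11 (fail-walked)
pos 11 'b': at 11 (fail-walked)
pos 12 'd': at 10 (fail-walked)  ** P2@[12:12]
pos 13 'c': at 0 (fail-walked)
pos 14 'b': at 11
pos 15 'b': at 11 (fail-walked)
pos 16 'c': at 12  ** P3@[15:16]
pos 17 'a': at 1 (fail-walked)
pos 18 'b': at 2
pos 19 'a': at 1 (fail-walked)
pos 20 'c': at 0 (fail-walked)
pos 21 'a': at 1
pos 22 'a': at 5
pos 23 'a': at 6
pos 24 'a': at 7
pos 25 'b': at 8
pos 26 'c': at 9  ** P1@[21:26],P3@[25:26]
pos 27 'a': at 1 (fail-walked)
pos 28 'b': at 2
pos 29 'd': at 3  ** P2@[29:29]
pos 30 'b': at 11 (fail-walked)
pos 31 'b': at 11 (fail-walked)
pos 32 'c': at 12  ** P3@[31:32]
pos 33 'c': at 0 (fail-walked)
pos 34 'b': at 11
pos 35 'b': at 11 (fail-walked)
pos 36 'c': at 12  ** P3@[35:36]
pos 37 'b': at 11 (fail-walked)
pos 38 'a': at 1 (fail-walked)
pos 39 'c': at 0 (fail-walked)
pos 40 'd': at 10  ** P2@[40:40]
pos 41 'b': at 11 (fail-walked)
pos 42 'b': at 11 (fail-walked)
pos 43 'd': at 10 (fail-walked)  ** P2@[43:43]
pos 44 'd': at 10 (fail-walked)  ** P2@[44:44]
pos 45 'd': at 10 (fail-walked)  ** P2@[45:45]
pos 46 'd': at 10 (fail-walked)  ** P2@[46:46]
pos 47 'b': at 11 (fail-walked)
pos 48 'c': at 12  ** P3@[47:48]
pos 49 'a': at 1 (fail-walked)
pos 50 'a': at 5
pos 51 'a': at 6
pos 52 'a': at 7
pos 53 'b': at 8
pos 54 'c': at 9  ** P1@[49:54],P3@[53:54]
pos 55 'a': at 1 (fail-walked)
pos 56 'a': at 5
pos 57 'b': at 2 (fail-walked)
pos 58 'd': at 3  ** P2@[58:58]
pos 59 'a': at 4  ** P0@[56:59]
pos 60 'd': at 10 (fail-walked)  ** P2@[60:60]
pos 61 'a': at 1 (fail-walked)
pos 62 'a': at 5
pos 63 'a': at 6
pos 64 'a': at 7
pos 65 'b': at 8
pos 66 'c': at 9  ** P1@[61:66],P3@[65:66]
pos 67 'b': at 11 (fail-walked)
pos 68 'd': at 10 (fail-walked)  ** P2@[68:68]
pos 69 'd': at 10 (fail-walked)  ** P2@[69:69]
pos 70 'c': at 0 (fail-walked)
pos 71 'd': at 10  ** P2@[71:71]
pos 72 'c': at 0 (fail-walked)

Matches: [[0,2],[6,1],[6,3],[7,2],[9,3],[12,2],[16,3],[26,1],[26,3],[29,2],[32,3],[36,3],[40,2],[43,2],[44,2],[45,2],[46,2],[48,3],[54,1],[54,3],[58,2],[59,0],[60,2],[66,1],[66,3],[68,2],[69,2],[71,2]]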